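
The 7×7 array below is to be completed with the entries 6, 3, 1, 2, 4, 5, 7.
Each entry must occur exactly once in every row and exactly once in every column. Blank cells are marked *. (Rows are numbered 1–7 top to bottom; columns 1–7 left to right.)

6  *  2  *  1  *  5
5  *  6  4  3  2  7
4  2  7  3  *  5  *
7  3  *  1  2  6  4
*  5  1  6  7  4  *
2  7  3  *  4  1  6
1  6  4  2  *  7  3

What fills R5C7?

Row 5 already has {6, 1, 4, 5, 7} and column 7 already has {6, 3, 4, 5, 7}, so row 5, column 7 must be 2.

2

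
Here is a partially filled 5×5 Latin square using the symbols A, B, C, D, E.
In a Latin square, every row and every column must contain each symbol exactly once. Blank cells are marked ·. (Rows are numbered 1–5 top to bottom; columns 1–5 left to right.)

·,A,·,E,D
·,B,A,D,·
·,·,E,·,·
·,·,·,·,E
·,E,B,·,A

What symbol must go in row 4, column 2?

C

Row 1, column 3: row 1 has {A, D, E} and column 3 has {A, B, E}, leaving only C.
Row 1, column 1: row 1 has {A, C, D, E} and column 1 has {}, leaving only B.
Row 2, column 5: row 2 has {A, B, D} and column 5 has {A, D, E}, leaving only C.
Row 2, column 1: row 2 has {A, B, C, D} and column 1 has {B}, leaving only E.
Row 3, column 5: row 3 has {E} and column 5 has {A, C, D, E}, leaving only B.
Row 4, column 3: row 4 has {E} and column 3 has {A, B, C, E}, leaving only D.
Row 4 already has {D, E} and column 2 already has {A, B, E}, so row 4, column 2 must be C.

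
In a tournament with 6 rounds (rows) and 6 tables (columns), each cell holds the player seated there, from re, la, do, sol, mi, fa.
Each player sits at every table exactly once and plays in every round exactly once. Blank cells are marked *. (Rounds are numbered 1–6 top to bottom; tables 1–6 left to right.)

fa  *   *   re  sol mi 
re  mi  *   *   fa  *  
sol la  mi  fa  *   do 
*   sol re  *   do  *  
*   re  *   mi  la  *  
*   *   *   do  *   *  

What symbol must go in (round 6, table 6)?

Round 1, table 2: round 1 has {re, sol, mi, fa} and table 2 has {re, la, sol, mi}, leaving only do.
Round 1, table 3: round 1 has {re, do, sol, mi, fa} and table 3 has {re, mi}, leaving only la.
Round 3, table 5: round 3 has {la, do, sol, mi, fa} and table 5 has {la, do, sol, fa}, leaving only re.
Round 4, table 4: round 4 has {re, do, sol} and table 4 has {re, do, mi, fa}, leaving only la.
Round 2, table 4: round 2 has {re, mi, fa} and table 4 has {re, la, do, mi, fa}, leaving only sol.
Round 2, table 3: round 2 has {re, sol, mi, fa} and table 3 has {re, la, mi}, leaving only do.
Round 2, table 6: round 2 has {re, do, sol, mi, fa} and table 6 has {do, mi}, leaving only la.
Round 4, table 1: round 4 has {re, la, do, sol} and table 1 has {re, sol, fa}, leaving only mi.
Round 4, table 6: round 4 has {re, la, do, sol, mi} and table 6 has {la, do, mi}, leaving only fa.
Round 5, table 1: round 5 has {re, la, mi} and table 1 has {re, sol, mi, fa}, leaving only do.
Round 5, table 6: round 5 has {re, la, do, mi} and table 6 has {la, do, mi, fa}, leaving only sol.
Round 6 already has {do} and table 6 already has {la, do, sol, mi, fa}, so round 6, table 6 must be re.

re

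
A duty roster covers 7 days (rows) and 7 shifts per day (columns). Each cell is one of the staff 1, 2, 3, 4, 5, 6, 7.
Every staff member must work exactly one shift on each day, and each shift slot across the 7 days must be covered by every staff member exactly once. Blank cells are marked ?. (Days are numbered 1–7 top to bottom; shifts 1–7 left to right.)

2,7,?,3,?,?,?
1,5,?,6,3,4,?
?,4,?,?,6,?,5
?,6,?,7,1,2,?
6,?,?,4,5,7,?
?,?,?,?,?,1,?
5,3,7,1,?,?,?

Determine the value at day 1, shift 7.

Day 1, shift 5: day 1 has {2, 3, 7} and shift 5 has {1, 3, 5, 6}, leaving only 4.
Day 2, shift 3: day 2 has {1, 3, 4, 5, 6} and shift 3 has {7}, leaving only 2.
Day 2, shift 7: day 2 has {1, 2, 3, 4, 5, 6} and shift 7 has {5}, leaving only 7.
Day 3, shift 4: day 3 has {4, 5, 6} and shift 4 has {1, 3, 4, 6, 7}, leaving only 2.
Day 3, shift 6: day 3 has {2, 4, 5, 6} and shift 6 has {1, 2, 4, 7}, leaving only 3.
Day 3, shift 1: day 3 has {2, 3, 4, 5, 6} and shift 1 has {1, 2, 5, 6}, leaving only 7.
Day 3, shift 3: day 3 has {2, 3, 4, 5, 6, 7} and shift 3 has {2, 7}, leaving only 1.
Day 5, shift 3: day 5 has {4, 5, 6, 7} and shift 3 has {1, 2, 7}, leaving only 3.
Day 6, shift 2: day 6 has {1} and shift 2 has {3, 4, 5, 6, 7}, leaving only 2.
Day 5, shift 2: day 5 has {3, 4, 5, 6, 7} and shift 2 has {2, 3, 4, 5, 6, 7}, leaving only 1.
Day 5, shift 7: day 5 has {1, 3, 4, 5, 6, 7} and shift 7 has {5, 7}, leaving only 2.
Day 6, shift 4: day 6 has {1, 2} and shift 4 has {1, 2, 3, 4, 6, 7}, leaving only 5.
Day 6, shift 5: day 6 has {1, 2, 5} and shift 5 has {1, 3, 4, 5, 6}, leaving only 7.
Day 7, shift 5: day 7 has {1, 3, 5, 7} and shift 5 has {1, 3, 4, 5, 6, 7}, leaving only 2.
Day 7, shift 6: day 7 has {1, 2, 3, 5, 7} and shift 6 has {1, 2, 3, 4, 7}, leaving only 6.
Day 1, shift 6: day 1 has {2, 3, 4, 7} and shift 6 has {1, 2, 3, 4, 6, 7}, leaving only 5.
Day 1, shift 3: day 1 has {2, 3, 4, 5, 7} and shift 3 has {1, 2, 3, 7}, leaving only 6.
Day 1 already has {2, 3, 4, 5, 6, 7} and shift 7 already has {2, 5, 7}, so day 1, shift 7 must be 1.

1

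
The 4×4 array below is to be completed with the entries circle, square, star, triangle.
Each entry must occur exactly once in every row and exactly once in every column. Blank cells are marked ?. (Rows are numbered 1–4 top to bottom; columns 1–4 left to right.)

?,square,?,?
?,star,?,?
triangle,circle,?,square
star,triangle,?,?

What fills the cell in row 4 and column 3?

square

Row 1, column 1: row 1 has {square} and column 1 has {star, triangle}, leaving only circle.
Row 2, column 1: row 2 has {star} and column 1 has {circle, star, triangle}, leaving only square.
Row 3, column 3: row 3 has {circle, square, triangle} and column 3 has {}, leaving only star.
Row 1, column 3: row 1 has {circle, square} and column 3 has {star}, leaving only triangle.
Row 1, column 4: row 1 has {circle, square, triangle} and column 4 has {square}, leaving only star.
Row 2, column 3: row 2 has {square, star} and column 3 has {star, triangle}, leaving only circle.
Row 4 already has {star, triangle} and column 3 already has {circle, star, triangle}, so row 4, column 3 must be square.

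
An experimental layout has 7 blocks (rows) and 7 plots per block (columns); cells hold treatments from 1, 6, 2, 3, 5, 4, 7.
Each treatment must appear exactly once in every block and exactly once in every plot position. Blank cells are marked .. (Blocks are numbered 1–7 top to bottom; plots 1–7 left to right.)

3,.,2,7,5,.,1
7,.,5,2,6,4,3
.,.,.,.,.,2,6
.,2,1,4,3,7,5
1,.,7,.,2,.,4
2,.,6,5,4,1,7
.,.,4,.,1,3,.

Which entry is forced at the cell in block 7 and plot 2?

Block 1, plot 6: block 1 has {1, 2, 3, 5, 7} and plot 6 has {1, 2, 3, 4, 7}, leaving only 6.
Block 1, plot 2: block 1 has {1, 6, 2, 3, 5, 7} and plot 2 has {2}, leaving only 4.
Block 2, plot 2: block 2 has {6, 2, 3, 5, 4, 7} and plot 2 has {2, 4}, leaving only 1.
Block 3, plot 3: block 3 has {6, 2} and plot 3 has {1, 6, 2, 5, 4, 7}, leaving only 3.
Block 3, plot 4: block 3 has {6, 2, 3} and plot 4 has {2, 5, 4, 7}, leaving only 1.
Block 3, plot 5: block 3 has {1, 6, 2, 3} and plot 5 has {1, 6, 2, 3, 5, 4}, leaving only 7.
Block 3, plot 2: block 3 has {1, 6, 2, 3, 7} and plot 2 has {1, 2, 4}, leaving only 5.
Block 3, plot 1: block 3 has {1, 6, 2, 3, 5, 7} and plot 1 has {1, 2, 3, 7}, leaving only 4.
Block 4, plot 1: block 4 has {1, 2, 3, 5, 4, 7} and plot 1 has {1, 2, 3, 4, 7}, leaving only 6.
Block 5, plot 6: block 5 has {1, 2, 4, 7} and plot 6 has {1, 6, 2, 3, 4, 7}, leaving only 5.
Block 6, plot 2: block 6 has {1, 6, 2, 5, 4, 7} and plot 2 has {1, 2, 5, 4}, leaving only 3.
Block 5, plot 2: block 5 has {1, 2, 5, 4, 7} and plot 2 has {1, 2, 3, 5, 4}, leaving only 6.
Block 7 already has {1, 3, 4} and plot 2 already has {1, 6, 2, 3, 5, 4}, so block 7, plot 2 must be 7.

7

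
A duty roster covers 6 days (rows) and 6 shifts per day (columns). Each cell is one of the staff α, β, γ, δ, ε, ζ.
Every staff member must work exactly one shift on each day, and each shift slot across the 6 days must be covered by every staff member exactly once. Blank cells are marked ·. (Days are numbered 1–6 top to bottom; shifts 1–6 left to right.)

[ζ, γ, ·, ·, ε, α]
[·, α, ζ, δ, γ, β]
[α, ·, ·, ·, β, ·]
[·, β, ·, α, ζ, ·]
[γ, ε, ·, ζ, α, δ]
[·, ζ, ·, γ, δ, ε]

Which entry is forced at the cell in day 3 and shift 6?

ζ

Day 1, shift 4: day 1 has {α, γ, ε, ζ} and shift 4 has {α, γ, δ, ζ}, leaving only β.
Day 1, shift 3: day 1 has {α, β, γ, ε, ζ} and shift 3 has {ζ}, leaving only δ.
Day 2, shift 1: day 2 has {α, β, γ, δ, ζ} and shift 1 has {α, γ, ζ}, leaving only ε.
Day 3, shift 2: day 3 has {α, β} and shift 2 has {α, β, γ, ε, ζ}, leaving only δ.
Day 3, shift 4: day 3 has {α, β, δ} and shift 4 has {α, β, γ, δ, ζ}, leaving only ε.
Day 3, shift 3: day 3 has {α, β, δ, ε} and shift 3 has {δ, ζ}, leaving only γ.
Day 3 already has {α, β, γ, δ, ε} and shift 6 already has {α, β, δ, ε}, so day 3, shift 6 must be ζ.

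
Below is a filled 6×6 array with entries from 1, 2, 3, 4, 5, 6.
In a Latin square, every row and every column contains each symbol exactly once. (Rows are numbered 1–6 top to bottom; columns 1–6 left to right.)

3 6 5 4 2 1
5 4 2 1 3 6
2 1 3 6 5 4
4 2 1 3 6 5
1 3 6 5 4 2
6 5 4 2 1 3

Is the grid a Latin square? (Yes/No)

Yes

Each row is a permutation of the 6 symbols, and so is each column.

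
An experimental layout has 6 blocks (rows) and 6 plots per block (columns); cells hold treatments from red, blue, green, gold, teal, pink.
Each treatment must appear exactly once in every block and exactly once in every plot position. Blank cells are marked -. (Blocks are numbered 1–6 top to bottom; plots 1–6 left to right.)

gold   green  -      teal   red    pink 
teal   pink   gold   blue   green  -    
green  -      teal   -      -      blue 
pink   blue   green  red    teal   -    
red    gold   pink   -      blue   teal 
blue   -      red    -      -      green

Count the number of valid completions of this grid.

2

Block 1, plot 3: eliminating its block and plot leaves {blue}.
Block 2, plot 6: eliminating its block and plot leaves {red}.
Block 3, plot 2: eliminating its block and plot leaves {red}.
Block 3, plot 4: eliminating its block and plot leaves {gold, pink}.
Block 3, plot 5: eliminating its block and plot leaves {gold, pink}.
Block 4, plot 6: eliminating its block and plot leaves {gold}.
Block 5, plot 4: eliminating its block and plot leaves {green}.
Block 6, plot 2: eliminating its block and plot leaves {teal}.
Block 6, plot 4: eliminating its block and plot leaves {gold, pink}.
Block 6, plot 5: eliminating its block and plot leaves {gold, pink}.
Enumerating the assignments across these blanks that avoid any block or plot repeat gives 2 completions.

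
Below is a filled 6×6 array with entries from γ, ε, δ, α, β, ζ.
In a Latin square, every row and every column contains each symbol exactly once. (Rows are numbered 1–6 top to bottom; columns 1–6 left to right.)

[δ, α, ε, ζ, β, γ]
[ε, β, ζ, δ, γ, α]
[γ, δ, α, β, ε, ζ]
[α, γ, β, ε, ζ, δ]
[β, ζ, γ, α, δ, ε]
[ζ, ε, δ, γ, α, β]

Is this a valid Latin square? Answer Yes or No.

Yes

Each row is a permutation of the 6 symbols, and so is each column.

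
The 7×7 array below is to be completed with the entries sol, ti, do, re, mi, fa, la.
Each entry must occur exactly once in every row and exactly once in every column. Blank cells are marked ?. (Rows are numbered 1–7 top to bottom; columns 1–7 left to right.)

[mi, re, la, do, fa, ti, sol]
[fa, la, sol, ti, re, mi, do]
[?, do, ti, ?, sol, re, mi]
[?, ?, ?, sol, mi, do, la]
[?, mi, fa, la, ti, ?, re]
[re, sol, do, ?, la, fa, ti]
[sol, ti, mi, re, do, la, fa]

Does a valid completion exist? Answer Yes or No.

No row or column among the givens repeats a symbol, and propagating forced cells runs into no contradiction.
One valid completion exists (for instance, mi re la do fa ti sol / fa la sol ti re mi do / la do ti fa sol re mi / ti fa re sol mi do la / do mi fa la ti sol re / re sol do mi la fa ti / sol ti mi re do la fa).

Yes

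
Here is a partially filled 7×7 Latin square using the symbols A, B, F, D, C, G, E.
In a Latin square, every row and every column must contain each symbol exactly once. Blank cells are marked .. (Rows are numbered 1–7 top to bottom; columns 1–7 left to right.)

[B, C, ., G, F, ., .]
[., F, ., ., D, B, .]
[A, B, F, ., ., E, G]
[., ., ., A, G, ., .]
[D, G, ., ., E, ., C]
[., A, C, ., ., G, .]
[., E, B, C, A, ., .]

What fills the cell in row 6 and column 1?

E

Row 2, column 4: row 2 has {B, F, D} and column 4 has {A, C, G}, leaving only E.
Row 2, column 7: row 2 has {B, F, D, E} and column 7 has {C, G}, leaving only A.
Row 2, column 3: row 2 has {A, B, F, D, E} and column 3 has {B, F, C}, leaving only G.
Row 2, column 1: row 2 has {A, B, F, D, G, E} and column 1 has {A, B, D}, leaving only C.
Row 3, column 4: row 3 has {A, B, F, G, E} and column 4 has {A, C, G, E}, leaving only D.
Row 3, column 5: row 3 has {A, B, F, D, G, E} and column 5 has {A, F, D, G, E}, leaving only C.
Row 4, column 2: row 4 has {A, G} and column 2 has {A, B, F, C, G, E}, leaving only D.
Row 4, column 3: row 4 has {A, D, G} and column 3 has {B, F, C, G}, leaving only E.
Row 4, column 1: row 4 has {A, D, G, E} and column 1 has {A, B, D, C}, leaving only F.
Row 6 already has {A, C, G} and column 1 already has {A, B, F, D, C}, so row 6, column 1 must be E.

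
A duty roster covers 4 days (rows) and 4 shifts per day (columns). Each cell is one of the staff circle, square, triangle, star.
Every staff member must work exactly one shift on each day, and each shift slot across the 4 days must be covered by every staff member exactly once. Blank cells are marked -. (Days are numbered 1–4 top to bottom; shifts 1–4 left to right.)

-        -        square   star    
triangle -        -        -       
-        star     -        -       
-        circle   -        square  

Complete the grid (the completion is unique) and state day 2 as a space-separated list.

Day 2, shift 2: day 2 has {triangle} and shift 2 has {circle, star}, leaving only square.
Day 2, shift 4: day 2 has {square, triangle} and shift 4 has {square, star}, leaving only circle.
Day 2, shift 3: day 2 has {circle, square, triangle} and shift 3 has {square}, leaving only star.
So day 2 reads: triangle square star circle.

triangle square star circle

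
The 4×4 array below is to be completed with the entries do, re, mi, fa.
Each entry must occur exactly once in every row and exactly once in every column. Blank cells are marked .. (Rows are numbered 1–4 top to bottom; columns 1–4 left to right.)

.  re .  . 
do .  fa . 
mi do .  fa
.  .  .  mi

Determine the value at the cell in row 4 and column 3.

Row 1, column 1: row 1 has {re} and column 1 has {do, mi}, leaving only fa.
Row 1, column 4: row 1 has {re, fa} and column 4 has {mi, fa}, leaving only do.
Row 1, column 3: row 1 has {do, re, fa} and column 3 has {fa}, leaving only mi.
Row 2, column 2: row 2 has {do, fa} and column 2 has {do, re}, leaving only mi.
Row 2, column 4: row 2 has {do, mi, fa} and column 4 has {do, mi, fa}, leaving only re.
Row 3, column 3: row 3 has {do, mi, fa} and column 3 has {mi, fa}, leaving only re.
Row 4 already has {mi} and column 3 already has {re, mi, fa}, so row 4, column 3 must be do.

do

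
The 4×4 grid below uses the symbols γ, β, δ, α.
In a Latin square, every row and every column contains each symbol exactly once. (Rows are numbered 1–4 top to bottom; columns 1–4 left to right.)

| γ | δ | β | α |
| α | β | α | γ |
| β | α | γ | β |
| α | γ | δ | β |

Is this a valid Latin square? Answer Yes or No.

No

Row 2 contains α twice (at columns 1 and 3); row 3 is also not a permutation.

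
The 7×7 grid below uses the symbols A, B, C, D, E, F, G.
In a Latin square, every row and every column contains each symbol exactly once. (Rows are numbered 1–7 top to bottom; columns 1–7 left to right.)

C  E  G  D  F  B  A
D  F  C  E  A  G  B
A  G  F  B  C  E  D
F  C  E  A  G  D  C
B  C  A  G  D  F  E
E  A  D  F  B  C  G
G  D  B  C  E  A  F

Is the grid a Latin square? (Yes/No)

Row 4 contains C twice (at columns 2 and 7), so it is not a permutation.

No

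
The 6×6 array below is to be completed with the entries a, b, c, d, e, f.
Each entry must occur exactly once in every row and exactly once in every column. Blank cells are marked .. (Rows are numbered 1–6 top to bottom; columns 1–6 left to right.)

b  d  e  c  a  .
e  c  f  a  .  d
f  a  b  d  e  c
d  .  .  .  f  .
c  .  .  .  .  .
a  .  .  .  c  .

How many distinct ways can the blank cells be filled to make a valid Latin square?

4

Row 1, column 6: eliminating its row and column leaves {f}.
Row 2, column 5: eliminating its row and column leaves {b}.
Row 4, column 2: eliminating its row and column leaves {b, e}.
Row 4, column 3: eliminating its row and column leaves {a, c}.
Row 4, column 4: eliminating its row and column leaves {b, e}.
Row 4, column 6: eliminating its row and column leaves {a, b, e}.
Row 5, column 2: eliminating its row and column leaves {b, e, f}.
Row 5, column 3: eliminating its row and column leaves {a, d}.
Row 5, column 4: eliminating its row and column leaves {b, e, f}.
Row 5, column 5: eliminating its row and column leaves {b, d}.
Row 5, column 6: eliminating its row and column leaves {a, b, e, f}.
Row 6, column 2: eliminating its row and column leaves {b, e, f}.
Row 6, column 3: eliminating its row and column leaves {d}.
Row 6, column 4: eliminating its row and column leaves {b, e, f}.
Row 6, column 6: eliminating its row and column leaves {b, e, f}.
Enumerating the assignments across these blanks that avoid any row or column repeat gives 4 completions.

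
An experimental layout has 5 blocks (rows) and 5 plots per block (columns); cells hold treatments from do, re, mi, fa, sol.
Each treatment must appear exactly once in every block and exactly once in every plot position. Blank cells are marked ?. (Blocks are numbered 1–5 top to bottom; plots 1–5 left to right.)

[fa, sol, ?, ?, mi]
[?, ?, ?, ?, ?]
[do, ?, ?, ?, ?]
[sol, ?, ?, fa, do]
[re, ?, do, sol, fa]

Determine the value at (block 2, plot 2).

do

Block 1, plot 3: block 1 has {mi, fa, sol} and plot 3 has {do}, leaving only re.
Block 1, plot 4: block 1 has {re, mi, fa, sol} and plot 4 has {fa, sol}, leaving only do.
Block 2, plot 1: block 2 has {} and plot 1 has {do, re, fa, sol}, leaving only mi.
Block 2, plot 4: block 2 has {mi} and plot 4 has {do, fa, sol}, leaving only re.
Block 2, plot 5: block 2 has {re, mi} and plot 5 has {do, mi, fa}, leaving only sol.
Block 2, plot 3: block 2 has {re, mi, sol} and plot 3 has {do, re}, leaving only fa.
Block 2 already has {re, mi, fa, sol} and plot 2 already has {sol}, so block 2, plot 2 must be do.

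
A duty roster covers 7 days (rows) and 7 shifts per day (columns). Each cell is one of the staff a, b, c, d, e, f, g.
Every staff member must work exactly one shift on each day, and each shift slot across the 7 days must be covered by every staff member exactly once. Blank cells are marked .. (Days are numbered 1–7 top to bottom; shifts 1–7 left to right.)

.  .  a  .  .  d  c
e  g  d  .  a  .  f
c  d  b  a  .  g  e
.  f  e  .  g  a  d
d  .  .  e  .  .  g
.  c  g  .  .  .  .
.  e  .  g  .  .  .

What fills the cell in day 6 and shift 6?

Day 1, shift 2: day 1 has {a, c, d} and shift 2 has {c, d, e, f, g}, leaving only b.
Day 1, shift 4: day 1 has {a, b, c, d} and shift 4 has {a, e, g}, leaving only f.
Day 1, shift 1: day 1 has {a, b, c, d, f} and shift 1 has {c, d, e}, leaving only g.
Day 1, shift 5: day 1 has {a, b, c, d, f, g} and shift 5 has {a, g}, leaving only e.
Day 3, shift 5: day 3 has {a, b, c, d, e, g} and shift 5 has {a, e, g}, leaving only f.
Day 4, shift 1: day 4 has {a, d, e, f, g} and shift 1 has {c, d, e, g}, leaving only b.
Day 4, shift 4: day 4 has {a, b, d, e, f, g} and shift 4 has {a, e, f, g}, leaving only c.
Day 2, shift 4: day 2 has {a, d, e, f, g} and shift 4 has {a, c, e, f, g}, leaving only b.
Day 2, shift 6: day 2 has {a, b, d, e, f, g} and shift 6 has {a, d, g}, leaving only c.
Day 5, shift 2: day 5 has {d, e, g} and shift 2 has {b, c, d, e, f, g}, leaving only a.
Day 6, shift 4: day 6 has {c, g} and shift 4 has {a, b, c, e, f, g}, leaving only d.
Day 6, shift 5: day 6 has {c, d, g} and shift 5 has {a, e, f, g}, leaving only b.
Day 5, shift 5: day 5 has {a, d, e, g} and shift 5 has {a, b, e, f, g}, leaving only c.
Day 5, shift 3: day 5 has {a, c, d, e, g} and shift 3 has {a, b, d, e, g}, leaving only f.
Day 5, shift 6: day 5 has {a, c, d, e, f, g} and shift 6 has {a, c, d, g}, leaving only b.
Day 6, shift 7: day 6 has {b, c, d, g} and shift 7 has {c, d, e, f, g}, leaving only a.
Day 6, shift 1: day 6 has {a, b, c, d, g} and shift 1 has {b, c, d, e, g}, leaving only f.
Day 6 already has {a, b, c, d, f, g} and shift 6 already has {a, b, c, d, g}, so day 6, shift 6 must be e.

e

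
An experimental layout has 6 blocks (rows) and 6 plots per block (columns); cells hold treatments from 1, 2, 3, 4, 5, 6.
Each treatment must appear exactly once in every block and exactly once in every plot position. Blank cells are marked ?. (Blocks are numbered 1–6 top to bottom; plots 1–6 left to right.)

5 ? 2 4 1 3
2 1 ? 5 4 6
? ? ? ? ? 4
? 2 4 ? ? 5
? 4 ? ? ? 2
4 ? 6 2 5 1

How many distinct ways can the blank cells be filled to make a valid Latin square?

4

Block 1, plot 2: eliminating its block and plot leaves {6}.
Block 2, plot 3: eliminating its block and plot leaves {3}.
Block 3, plot 1: eliminating its block and plot leaves {1, 3, 6}.
Block 3, plot 2: eliminating its block and plot leaves {3, 5, 6}.
Block 3, plot 3: eliminating its block and plot leaves {1, 3, 5}.
Block 3, plot 4: eliminating its block and plot leaves {1, 3, 6}.
Block 3, plot 5: eliminating its block and plot leaves {2, 3, 6}.
Block 4, plot 1: eliminating its block and plot leaves {1, 3, 6}.
Block 4, plot 4: eliminating its block and plot leaves {1, 3, 6}.
Block 4, plot 5: eliminating its block and plot leaves {3, 6}.
Block 5, plot 1: eliminating its block and plot leaves {1, 3, 6}.
Block 5, plot 3: eliminating its block and plot leaves {1, 3, 5}.
Block 5, plot 4: eliminating its block and plot leaves {1, 3, 6}.
Block 5, plot 5: eliminating its block and plot leaves {3, 6}.
Block 6, plot 2: eliminating its block and plot leaves {3}.
Enumerating the assignments across these blanks that avoid any block or plot repeat gives 4 completions.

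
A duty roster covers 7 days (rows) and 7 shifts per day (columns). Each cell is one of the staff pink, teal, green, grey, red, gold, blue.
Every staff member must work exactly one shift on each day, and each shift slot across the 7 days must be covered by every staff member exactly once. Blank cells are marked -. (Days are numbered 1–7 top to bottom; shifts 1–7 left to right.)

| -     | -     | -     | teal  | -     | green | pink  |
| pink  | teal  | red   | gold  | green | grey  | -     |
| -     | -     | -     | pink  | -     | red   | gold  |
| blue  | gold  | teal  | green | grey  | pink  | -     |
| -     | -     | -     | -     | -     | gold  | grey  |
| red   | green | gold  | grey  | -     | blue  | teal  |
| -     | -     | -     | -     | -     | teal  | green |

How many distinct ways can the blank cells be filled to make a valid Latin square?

8

Day 1, shift 1: eliminating its day and shift leaves {grey, gold}.
Day 1, shift 2: eliminating its day and shift leaves {grey, red, blue}.
Day 1, shift 3: eliminating its day and shift leaves {grey, blue}.
Day 1, shift 5: eliminating its day and shift leaves {red, gold, blue}.
Day 2, shift 7: eliminating its day and shift leaves {blue}.
Day 3, shift 1: eliminating its day and shift leaves {teal, green, grey}.
Day 3, shift 2: eliminating its day and shift leaves {grey, blue}.
Day 3, shift 3: eliminating its day and shift leaves {green, grey, blue}.
Day 3, shift 5: eliminating its day and shift leaves {teal, blue}.
Day 4, shift 7: eliminating its day and shift leaves {red}.
Day 5, shift 1: eliminating its day and shift leaves {teal, green}.
Day 5, shift 2: eliminating its day and shift leaves {pink, red, blue}.
Day 5, shift 3: eliminating its day and shift leaves {pink, green, blue}.
Day 5, shift 4: eliminating its day and shift leaves {red, blue}.
Day 5, shift 5: eliminating its day and shift leaves {pink, teal, red, blue}.
Day 6, shift 5: eliminating its day and shift leaves {pink}.
Day 7, shift 1: eliminating its day and shift leaves {grey, gold}.
Day 7, shift 2: eliminating its day and shift leaves {pink, grey, red, blue}.
Day 7, shift 3: eliminating its day and shift leaves {pink, grey, blue}.
Day 7, shift 4: eliminating its day and shift leaves {red, blue}.
Day 7, shift 5: eliminating its day and shift leaves {pink, red, gold, blue}.
Enumerating the assignments across these blanks that avoid any day or shift repeat gives 8 completions.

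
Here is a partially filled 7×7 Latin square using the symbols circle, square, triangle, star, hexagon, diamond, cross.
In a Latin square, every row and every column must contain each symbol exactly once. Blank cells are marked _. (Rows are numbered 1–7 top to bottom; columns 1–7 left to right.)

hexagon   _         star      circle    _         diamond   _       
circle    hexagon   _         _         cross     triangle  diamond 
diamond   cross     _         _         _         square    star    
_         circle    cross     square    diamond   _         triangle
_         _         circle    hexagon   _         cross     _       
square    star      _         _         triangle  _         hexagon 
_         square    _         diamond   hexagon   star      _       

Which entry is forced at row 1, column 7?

Row 1, column 2: row 1 has {circle, star, hexagon, diamond} and column 2 has {circle, square, star, hexagon, cross}, leaving only triangle.
Row 1, column 5: row 1 has {circle, triangle, star, hexagon, diamond} and column 5 has {triangle, hexagon, diamond, cross}, leaving only square.
Row 1 already has {circle, square, triangle, star, hexagon, diamond} and column 7 already has {triangle, star, hexagon, diamond}, so row 1, column 7 must be cross.

cross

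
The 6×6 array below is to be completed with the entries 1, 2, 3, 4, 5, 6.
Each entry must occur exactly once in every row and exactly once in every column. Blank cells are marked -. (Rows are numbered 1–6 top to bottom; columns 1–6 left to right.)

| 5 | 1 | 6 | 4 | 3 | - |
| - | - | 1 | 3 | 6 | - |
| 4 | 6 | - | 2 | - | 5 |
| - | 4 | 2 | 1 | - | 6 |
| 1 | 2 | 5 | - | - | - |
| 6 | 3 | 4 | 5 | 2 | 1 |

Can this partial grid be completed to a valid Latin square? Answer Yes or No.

Yes

No row or column among the givens repeats a symbol, and propagating forced cells runs into no contradiction.
One valid completion exists (for instance, 5 1 6 4 3 2 / 2 5 1 3 6 4 / 4 6 3 2 1 5 / 3 4 2 1 5 6 / 1 2 5 6 4 3 / 6 3 4 5 2 1).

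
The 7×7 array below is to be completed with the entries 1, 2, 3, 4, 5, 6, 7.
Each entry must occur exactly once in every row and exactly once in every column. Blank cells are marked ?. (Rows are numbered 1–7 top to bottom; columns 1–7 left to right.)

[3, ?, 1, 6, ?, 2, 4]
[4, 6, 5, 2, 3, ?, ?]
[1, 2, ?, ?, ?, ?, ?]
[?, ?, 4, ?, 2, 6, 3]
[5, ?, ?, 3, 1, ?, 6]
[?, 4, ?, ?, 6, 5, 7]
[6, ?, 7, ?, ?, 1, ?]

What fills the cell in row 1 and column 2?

Row 2, column 6: row 2 has {2, 3, 4, 5, 6} and column 6 has {1, 2, 5, 6}, leaving only 7.
Row 2, column 7: row 2 has {2, 3, 4, 5, 6, 7} and column 7 has {3, 4, 6, 7}, leaving only 1.
Row 3, column 7: row 3 has {1, 2} and column 7 has {1, 3, 4, 6, 7}, leaving only 5.
Row 4, column 1: row 4 has {2, 3, 4, 6} and column 1 has {1, 3, 4, 5, 6}, leaving only 7.
Row 5, column 2: row 5 has {1, 3, 5, 6} and column 2 has {2, 4, 6}, leaving only 7.
Row 1 already has {1, 2, 3, 4, 6} and column 2 already has {2, 4, 6, 7}, so row 1, column 2 must be 5.

5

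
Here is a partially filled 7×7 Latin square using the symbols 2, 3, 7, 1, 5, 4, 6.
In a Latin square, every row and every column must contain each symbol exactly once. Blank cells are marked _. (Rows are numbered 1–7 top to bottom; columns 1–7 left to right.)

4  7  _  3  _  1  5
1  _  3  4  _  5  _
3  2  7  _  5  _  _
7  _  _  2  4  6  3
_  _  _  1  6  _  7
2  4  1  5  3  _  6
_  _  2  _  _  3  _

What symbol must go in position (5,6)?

2

Row 1, column 3: row 1 has {3, 7, 1, 5, 4} and column 3 has {2, 3, 7, 1}, leaving only 6.
Row 1, column 5: row 1 has {3, 7, 1, 5, 4, 6} and column 5 has {3, 5, 4, 6}, leaving only 2.
Row 2, column 2: row 2 has {3, 1, 5, 4} and column 2 has {2, 7, 4}, leaving only 6.
Row 2, column 5: row 2 has {3, 1, 5, 4, 6} and column 5 has {2, 3, 5, 4, 6}, leaving only 7.
Row 2, column 7: row 2 has {3, 7, 1, 5, 4, 6} and column 7 has {3, 7, 5, 6}, leaving only 2.
Row 3, column 4: row 3 has {2, 3, 7, 5} and column 4 has {2, 3, 1, 5, 4}, leaving only 6.
Row 3, column 6: row 3 has {2, 3, 7, 5, 6} and column 6 has {3, 1, 5, 6}, leaving only 4.
Row 5 already has {7, 1, 6} and column 6 already has {3, 1, 5, 4, 6}, so row 5, column 6 must be 2.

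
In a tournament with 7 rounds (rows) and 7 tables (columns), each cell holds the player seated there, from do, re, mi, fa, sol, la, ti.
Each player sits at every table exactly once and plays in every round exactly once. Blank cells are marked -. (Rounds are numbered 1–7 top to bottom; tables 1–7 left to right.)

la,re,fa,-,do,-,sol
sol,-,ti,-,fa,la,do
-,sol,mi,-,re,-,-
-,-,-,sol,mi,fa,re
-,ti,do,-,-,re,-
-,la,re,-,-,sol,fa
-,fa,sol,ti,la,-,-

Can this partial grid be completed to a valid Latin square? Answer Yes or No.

No

Round 1, table 4: round 1 has {do, re, fa, sol, la} and table 4 has {sol, ti}, so it must be mi.
Round 1, table 6: round 1 has {do, re, mi, fa, sol, la} and table 6 has {re, fa, sol, la}, so it must be ti.
Round 2, table 2: round 2 has {do, fa, sol, la, ti} and table 2 has {re, fa, sol, la, ti}, so it must be mi.
Round 2, table 4: round 2 has {do, mi, fa, sol, la, ti} and table 4 has {mi, sol, ti}, so it must be re.
Round 3, table 6: round 3 has {re, mi, sol} and table 6 has {re, fa, sol, la, ti}, so it must be do.
Round 4, table 2: round 4 has {re, mi, fa, sol} and table 2 has {re, mi, fa, sol, la, ti}, so it must be do.
Round 4, table 1: round 4 has {do, re, mi, fa, sol} and table 1 has {sol, la}, so it must be ti.
Round 3, table 1: round 3 has {do, re, mi, sol} and table 1 has {sol, la, ti}, so it must be fa.
Round 3, table 4: round 3 has {do, re, mi, fa, sol} and table 4 has {re, mi, sol, ti}, so it must be la.
Round 3, table 7: round 3 has {do, re, mi, fa, sol, la} and table 7 has {do, re, fa, sol}, so it must be ti.
Round 4, table 3: round 4 has {do, re, mi, fa, sol, ti} and table 3 has {do, re, mi, fa, sol, ti}, so it must be la.
Round 5, table 1: round 5 has {do, re, ti} and table 1 has {fa, sol, la, ti}, so it must be mi.
Round 5, table 4: round 5 has {do, re, mi, ti} and table 4 has {re, mi, sol, la, ti}, so it must be fa.
Round 5, table 5: round 5 has {do, re, mi, fa, ti} and table 5 has {do, re, mi, fa, la}, so it must be sol.
Round 5, table 7: round 5 has {do, re, mi, fa, sol, ti} and table 7 has {do, re, fa, sol, ti}, so it must be la.
Round 6, table 1: round 6 has {re, fa, sol, la} and table 1 has {mi, fa, sol, la, ti}, so it must be do.
Now round 6, table 4: round 6 together with table 4 already contain {do, re, mi, fa, sol, la, ti} — every symbol — so nothing can go there. The grid has no valid completion.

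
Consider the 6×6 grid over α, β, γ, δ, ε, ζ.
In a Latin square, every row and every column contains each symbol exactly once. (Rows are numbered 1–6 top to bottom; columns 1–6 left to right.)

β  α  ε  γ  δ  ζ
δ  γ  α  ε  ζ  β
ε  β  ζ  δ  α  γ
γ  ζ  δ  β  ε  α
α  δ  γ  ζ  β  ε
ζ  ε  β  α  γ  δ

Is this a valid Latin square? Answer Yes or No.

Each row is a permutation of the 6 symbols, and so is each column.

Yes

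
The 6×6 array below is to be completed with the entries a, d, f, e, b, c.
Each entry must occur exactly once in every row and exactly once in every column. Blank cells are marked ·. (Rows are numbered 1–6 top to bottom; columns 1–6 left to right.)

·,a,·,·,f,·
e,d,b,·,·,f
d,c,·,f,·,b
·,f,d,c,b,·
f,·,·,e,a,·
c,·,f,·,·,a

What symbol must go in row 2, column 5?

c

Row 2 already has {d, f, e, b} and column 5 already has {a, f, b}, so row 2, column 5 must be c.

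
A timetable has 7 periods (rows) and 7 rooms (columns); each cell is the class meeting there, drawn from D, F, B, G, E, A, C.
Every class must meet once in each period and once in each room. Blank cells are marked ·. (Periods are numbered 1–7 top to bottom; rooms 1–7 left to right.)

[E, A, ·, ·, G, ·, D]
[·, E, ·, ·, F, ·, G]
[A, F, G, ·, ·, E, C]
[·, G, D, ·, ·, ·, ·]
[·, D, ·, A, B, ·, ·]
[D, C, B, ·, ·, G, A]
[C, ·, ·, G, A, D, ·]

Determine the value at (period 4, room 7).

Period 2, room 1: period 2 has {F, G, E} and room 1 has {D, E, A, C}, leaving only B.
Period 3, room 5: period 3 has {F, G, E, A, C} and room 5 has {F, B, G, A}, leaving only D.
Period 3, room 4: period 3 has {D, F, G, E, A, C} and room 4 has {G, A}, leaving only B.
Period 4, room 1: period 4 has {D, G} and room 1 has {D, B, E, A, C}, leaving only F.
Period 5, room 1: period 5 has {D, B, A} and room 1 has {D, F, B, E, A, C}, leaving only G.
Period 6, room 5: period 6 has {D, B, G, A, C} and room 5 has {D, F, B, G, A}, leaving only E.
Period 4, room 5: period 4 has {D, F, G} and room 5 has {D, F, B, G, E, A}, leaving only C.
Period 4, room 4: period 4 has {D, F, G, C} and room 4 has {B, G, A}, leaving only E.
Period 4 already has {D, F, G, E, C} and room 7 already has {D, G, A, C}, so period 4, room 7 must be B.

B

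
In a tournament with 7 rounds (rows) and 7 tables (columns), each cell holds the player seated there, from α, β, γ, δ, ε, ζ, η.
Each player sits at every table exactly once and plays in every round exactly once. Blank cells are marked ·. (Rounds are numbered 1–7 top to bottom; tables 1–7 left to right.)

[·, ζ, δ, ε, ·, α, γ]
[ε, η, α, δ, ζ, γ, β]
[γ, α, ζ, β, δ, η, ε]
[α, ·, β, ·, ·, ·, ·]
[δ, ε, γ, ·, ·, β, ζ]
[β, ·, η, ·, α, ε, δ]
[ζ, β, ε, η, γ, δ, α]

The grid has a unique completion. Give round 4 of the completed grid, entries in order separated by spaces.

α δ β γ ε ζ η

Round 4, table 6: round 4 has {α, β} and table 6 has {α, β, γ, δ, ε, η}, leaving only ζ.
Round 4, table 4: round 4 has {α, β, ζ} and table 4 has {β, δ, ε, η}, leaving only γ.
Round 4, table 2: round 4 has {α, β, γ, ζ} and table 2 has {α, β, ε, ζ, η}, leaving only δ.
Round 4, table 7: round 4 has {α, β, γ, δ, ζ} and table 7 has {α, β, γ, δ, ε, ζ}, leaving only η.
Round 4, table 5: round 4 has {α, β, γ, δ, ζ, η} and table 5 has {α, γ, δ, ζ}, leaving only ε.
So round 4 reads: α δ β γ ε ζ η.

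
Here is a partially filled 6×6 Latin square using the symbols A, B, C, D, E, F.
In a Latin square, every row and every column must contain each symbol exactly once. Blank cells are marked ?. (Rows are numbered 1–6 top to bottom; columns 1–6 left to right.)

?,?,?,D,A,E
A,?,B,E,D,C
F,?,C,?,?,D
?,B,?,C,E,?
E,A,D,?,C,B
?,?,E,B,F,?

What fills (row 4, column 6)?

Row 1, column 3: row 1 has {A, D, E} and column 3 has {B, C, D, E}, leaving only F.
Row 1, column 2: row 1 has {A, D, E, F} and column 2 has {A, B}, leaving only C.
Row 1, column 1: row 1 has {A, C, D, E, F} and column 1 has {A, E, F}, leaving only B.
Row 2, column 2: row 2 has {A, B, C, D, E} and column 2 has {A, B, C}, leaving only F.
Row 3, column 2: row 3 has {C, D, F} and column 2 has {A, B, C, F}, leaving only E.
Row 3, column 4: row 3 has {C, D, E, F} and column 4 has {B, C, D, E}, leaving only A.
Row 3, column 5: row 3 has {A, C, D, E, F} and column 5 has {A, C, D, E, F}, leaving only B.
Row 4, column 1: row 4 has {B, C, E} and column 1 has {A, B, E, F}, leaving only D.
Row 4, column 3: row 4 has {B, C, D, E} and column 3 has {B, C, D, E, F}, leaving only A.
Row 4 already has {A, B, C, D, E} and column 6 already has {B, C, D, E}, so row 4, column 6 must be F.

F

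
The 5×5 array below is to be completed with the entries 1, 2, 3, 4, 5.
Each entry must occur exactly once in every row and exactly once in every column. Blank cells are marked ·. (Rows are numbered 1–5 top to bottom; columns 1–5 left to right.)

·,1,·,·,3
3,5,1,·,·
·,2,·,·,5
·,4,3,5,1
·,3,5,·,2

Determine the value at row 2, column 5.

Row 2 already has {1, 3, 5} and column 5 already has {1, 2, 3, 5}, so row 2, column 5 must be 4.

4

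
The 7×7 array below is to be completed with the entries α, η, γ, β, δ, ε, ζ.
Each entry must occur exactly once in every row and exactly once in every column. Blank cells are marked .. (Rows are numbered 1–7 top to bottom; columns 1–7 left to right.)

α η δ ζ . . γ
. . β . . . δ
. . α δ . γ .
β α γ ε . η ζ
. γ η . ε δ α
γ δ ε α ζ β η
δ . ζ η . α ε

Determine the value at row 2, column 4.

Row 2 already has {β, δ} and column 4 already has {α, η, δ, ε, ζ}, so row 2, column 4 must be γ.

γ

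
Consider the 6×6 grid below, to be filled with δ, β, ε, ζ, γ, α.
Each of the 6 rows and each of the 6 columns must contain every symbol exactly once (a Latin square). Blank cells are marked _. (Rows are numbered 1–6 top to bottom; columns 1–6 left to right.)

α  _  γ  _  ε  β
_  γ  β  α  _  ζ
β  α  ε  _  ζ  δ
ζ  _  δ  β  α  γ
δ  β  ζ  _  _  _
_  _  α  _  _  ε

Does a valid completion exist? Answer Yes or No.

No row or column among the givens repeats a symbol, and propagating forced cells runs into no contradiction.
One valid completion exists (for instance, α ζ γ δ ε β / ε γ β α δ ζ / β α ε γ ζ δ / ζ ε δ β α γ / δ β ζ ε γ α / γ δ α ζ β ε).

Yes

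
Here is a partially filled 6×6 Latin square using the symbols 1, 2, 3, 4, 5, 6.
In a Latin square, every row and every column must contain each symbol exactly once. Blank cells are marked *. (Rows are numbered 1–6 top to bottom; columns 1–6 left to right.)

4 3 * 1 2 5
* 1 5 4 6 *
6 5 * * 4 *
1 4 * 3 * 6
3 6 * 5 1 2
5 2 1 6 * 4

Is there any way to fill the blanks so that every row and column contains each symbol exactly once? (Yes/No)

Yes

No row or column among the givens repeats a symbol, and propagating forced cells runs into no contradiction.
One valid completion exists (for instance, 4 3 6 1 2 5 / 2 1 5 4 6 3 / 6 5 3 2 4 1 / 1 4 2 3 5 6 / 3 6 4 5 1 2 / 5 2 1 6 3 4).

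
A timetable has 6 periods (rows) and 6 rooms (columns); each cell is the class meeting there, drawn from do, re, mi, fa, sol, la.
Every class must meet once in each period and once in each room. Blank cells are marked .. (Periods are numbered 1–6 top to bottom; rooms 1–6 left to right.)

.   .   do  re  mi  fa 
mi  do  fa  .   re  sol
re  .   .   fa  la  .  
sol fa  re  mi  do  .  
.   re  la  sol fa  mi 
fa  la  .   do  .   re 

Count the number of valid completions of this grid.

1

Period 1, room 1: eliminating its period and room leaves {la}.
Period 1, room 2: eliminating its period and room leaves {sol}.
Period 2, room 4: eliminating its period and room leaves {la}.
Period 3, room 2: eliminating its period and room leaves {mi, sol}.
Period 3, room 3: eliminating its period and room leaves {mi, sol}.
Period 3, room 6: eliminating its period and room leaves {do}.
Period 4, room 6: eliminating its period and room leaves {la}.
Period 5, room 1: eliminating its period and room leaves {do}.
Period 6, room 3: eliminating its period and room leaves {mi, sol}.
Period 6, room 5: eliminating its period and room leaves {sol}.
Only one assignment across all blanks avoids any period or room repeat, giving 1 completion.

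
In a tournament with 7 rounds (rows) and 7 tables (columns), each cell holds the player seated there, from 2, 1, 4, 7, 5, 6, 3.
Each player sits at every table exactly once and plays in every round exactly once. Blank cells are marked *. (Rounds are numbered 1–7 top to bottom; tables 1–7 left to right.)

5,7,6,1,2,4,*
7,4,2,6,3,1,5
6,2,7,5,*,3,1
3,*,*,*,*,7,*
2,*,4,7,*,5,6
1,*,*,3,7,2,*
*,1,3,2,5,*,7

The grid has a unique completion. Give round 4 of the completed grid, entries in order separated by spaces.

Round 4, table 4: round 4 has {7, 3} and table 4 has {2, 1, 7, 5, 6, 3}, leaving only 4.
Round 4, table 7: round 4 has {4, 7, 3} and table 7 has {1, 7, 5, 6}, leaving only 2.
Round 1, table 7: round 1 has {2, 1, 4, 7, 5, 6} and table 7 has {2, 1, 7, 5, 6}, leaving only 3.
Round 3, table 5: round 3 has {2, 1, 7, 5, 6, 3} and table 5 has {2, 7, 5, 3}, leaving only 4.
Round 5, table 2: round 5 has {2, 4, 7, 5, 6} and table 2 has {2, 1, 4, 7}, leaving only 3.
Round 5, table 5: round 5 has {2, 4, 7, 5, 6, 3} and table 5 has {2, 4, 7, 5, 3}, leaving only 1.
Round 4, table 5: round 4 has {2, 4, 7, 3} and table 5 has {2, 1, 4, 7, 5, 3}, leaving only 6.
Round 4, table 2: round 4 has {2, 4, 7, 6, 3} and table 2 has {2, 1, 4, 7, 3}, leaving only 5.
Round 4, table 3: round 4 has {2, 4, 7, 5, 6, 3} and table 3 has {2, 4, 7, 6, 3}, leaving only 1.
So round 4 reads: 3 5 1 4 6 7 2.

3 5 1 4 6 7 2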